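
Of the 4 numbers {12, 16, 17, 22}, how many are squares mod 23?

(12/23) = +1 → QR.
(16/23) = +1 → QR.
(17/23) = -1 → non-residue.
(22/23) = -1 → non-residue.
Total quadratic residues among the 4: 2.

2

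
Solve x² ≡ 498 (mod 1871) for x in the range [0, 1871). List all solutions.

Since 1871 ≡ 3 (mod 4), a square root of 498 is 498^((1871+1)/4) = 498^468 mod 1871.
Repeated squaring: 498^2≡1032, 498^4≡425, 498^8≡1009, 498^16≡257, 498^32≡564, 498^64≡26, 498^128≡676, 498^256≡452 (mod 1871).
498^468 = 498^(256+128+64+16+4) ≡ 930 (mod 1871).
Check: 930² = 864900 ≡ 498 (mod 1871). The two roots are 930 and 941.

930, 941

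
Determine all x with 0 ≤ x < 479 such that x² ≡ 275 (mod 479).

Since 479 ≡ 3 (mod 4), a square root of 275 is 275^((479+1)/4) = 275^120 mod 479.
Repeated squaring: 275^2≡422, 275^4≡375, 275^8≡278, 275^16≡165, 275^32≡401, 275^64≡336 (mod 479).
275^120 = 275^(64+32+16+8) ≡ 189 (mod 479).
Check: 189² = 35721 ≡ 275 (mod 479). The two roots are 189 and 290.

189, 290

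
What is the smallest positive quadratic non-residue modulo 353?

(2/353) = +1, so 2 is a residue.
(3/353) = −1, so 3 is the smallest positive non-residue mod 353.

3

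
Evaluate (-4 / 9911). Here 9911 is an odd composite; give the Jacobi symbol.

-1

First reduce: -4 ≡ 9907 (mod 9911).
Reciprocity: 9907 ≡ 3 and 9911 ≡ 3 (mod 4), so (9907/9911) = −(9911/9907).
Reduce top mod 9907: now compute (4/9907).
Pull out 2^2: since 9907 ≡ 3 (mod 8), (2/9907) = -1, so (2/9907)^2 = +1.
Reached (1/9907) = 1. Collecting the sign flips along the way, the symbol is -1.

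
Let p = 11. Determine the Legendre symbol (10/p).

Pull out 2: since 11 ≡ 3 (mod 8), (2/11) = -1.
Reciprocity: 5 ≡ 1 and 11 ≡ 3 (mod 4), so (5/11) = +(11/5).
Reduce top mod 5: now compute (1/5).
Reached (1/5) = 1. Collecting the sign flips along the way, the symbol is -1.

-1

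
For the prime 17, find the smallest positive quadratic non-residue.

(2/17) = +1, so 2 is a residue.
(3/17) = −1, so 3 is the smallest positive non-residue mod 17.

3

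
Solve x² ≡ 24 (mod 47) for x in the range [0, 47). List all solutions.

20, 27

Since 47 ≡ 3 (mod 4), a square root of 24 is 24^((47+1)/4) = 24^12 mod 47.
Repeated squaring: 24^2≡12, 24^4≡3, 24^8≡9 (mod 47).
24^12 = 24^(8+4) ≡ 27 (mod 47).
Check: 27² = 729 ≡ 24 (mod 47). The two roots are 20 and 27.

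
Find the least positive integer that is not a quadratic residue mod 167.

5

(2/167) = +1, so 2 is a residue.
(3/167) = +1, so 3 is a residue.
(4/167) = +1, so 4 is a residue.
(5/167) = −1, so 5 is the smallest positive non-residue mod 167.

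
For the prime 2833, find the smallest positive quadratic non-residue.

(2/2833) = +1, so 2 is a residue.
(3/2833) = +1, so 3 is a residue.
(4/2833) = +1, so 4 is a residue.
(5/2833) = −1, so 5 is the smallest positive non-residue mod 2833.

5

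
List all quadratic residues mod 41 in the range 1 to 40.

1, 2, 4, 5, 8, 9, 10, 16, 18, 20, 21, 23, 25, 31, 32, 33, 36, 37, 39, 40

Square k = 1,…,20 (k and 41−k give the same square):
1²=1, 2²=4, 3²=9, 4²=16, 5²=25, 6²=36, 7²≡8, 8²≡23, 9²≡40, 10²≡18, 11²≡39, 12²≡21, 13²≡5, 14²≡32, 15²≡20, 16²≡10, 17²≡2, 18²≡37, 19²≡33, 20²≡31 (mod 41).
So the quadratic residues mod 41 are {1, 2, 4, 5, 8, 9, 10, 16, 18, 20, 21, 23, 25, 31, 32, 33, 36, 37, 39, 40}.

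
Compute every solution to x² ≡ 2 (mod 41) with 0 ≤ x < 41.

41 ≡ 1 (mod 4), so we find a root by search.
Trying successive values, 17² = 289 ≡ 2 (mod 41). The other root is 41 − 17 = 24.

17, 24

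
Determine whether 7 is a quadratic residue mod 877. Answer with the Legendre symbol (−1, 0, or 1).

Reciprocity: 7 ≡ 3 and 877 ≡ 1 (mod 4), so (7/877) = +(877/7).
Reduce top mod 7: now compute (2/7).
Pull out 2: since 7 ≡ 7 (mod 8), (2/7) = +1.
Reached (1/7) = 1. Collecting the sign flips along the way, the symbol is +1.

1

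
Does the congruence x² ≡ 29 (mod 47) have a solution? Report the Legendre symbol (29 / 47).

-1

Euler's criterion: (29/47) ≡ 29^23 (mod 47).
29^2 ≡ 42 (mod 47)
29^4 ≡ 25 (mod 47)
29^8 ≡ 14 (mod 47)
29^16 ≡ 8 (mod 47)
29^23 = 29^(16+4+2+1) ≡ 46 (mod 47).
Result is 46 ≡ −1, so (29/47) = −1.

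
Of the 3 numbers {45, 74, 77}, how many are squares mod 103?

(45/103) = -1 → non-residue.
(74/103) = -1 → non-residue.
(77/103) = -1 → non-residue.
Total quadratic residues among the 3: 0.

0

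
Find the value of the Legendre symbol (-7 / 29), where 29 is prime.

1

First reduce: -7 ≡ 22 (mod 29).
Pull out 2: since 29 ≡ 5 (mod 8), (2/29) = -1.
Reciprocity: 11 ≡ 3 and 29 ≡ 1 (mod 4), so (11/29) = +(29/11).
Reduce top mod 11: now compute (7/11).
Reciprocity: 7 ≡ 3 and 11 ≡ 3 (mod 4), so (7/11) = −(11/7).
Reduce top mod 7: now compute (4/7).
Pull out 2^2: since 7 ≡ 7 (mod 8), (2/7) = +1, so (2/7)^2 = +1.
Reached (1/7) = 1. Collecting the sign flips along the way, the symbol is +1.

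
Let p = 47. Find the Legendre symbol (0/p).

0

Top reduces to 0: gcd > 1, so the symbol is 0.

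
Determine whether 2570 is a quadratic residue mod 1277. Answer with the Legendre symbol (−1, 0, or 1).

1

First reduce: 2570 ≡ 16 (mod 1277).
Pull out 2^4: since 1277 ≡ 5 (mod 8), (2/1277) = -1, so (2/1277)^4 = +1.
Reached (1/1277) = 1. Collecting the sign flips along the way, the symbol is +1.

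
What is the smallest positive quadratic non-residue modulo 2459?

2

(2/2459) = −1, so 2 is the smallest positive non-residue mod 2459.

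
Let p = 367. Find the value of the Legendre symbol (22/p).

-1

Euler's criterion: (22/367) ≡ 22^183 (mod 367).
22^2 ≡ 117 (mod 367)
22^4 ≡ 110 (mod 367)
22^8 ≡ 356 (mod 367)
22^16 ≡ 121 (mod 367)
22^32 ≡ 328 (mod 367)
22^64 ≡ 53 (mod 367)
22^128 ≡ 240 (mod 367)
22^183 = 22^(128+32+16+4+2+1) ≡ 366 (mod 367).
Result is 366 ≡ −1, so (22/367) = −1.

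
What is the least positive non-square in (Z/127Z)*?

(2/127) = +1, so 2 is a residue.
(3/127) = −1, so 3 is the smallest positive non-residue mod 127.

3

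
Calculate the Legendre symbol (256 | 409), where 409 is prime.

1

Pull out 2^8: since 409 ≡ 1 (mod 8), (2/409) = +1, so (2/409)^8 = +1.
Reached (1/409) = 1. Collecting the sign flips along the way, the symbol is +1.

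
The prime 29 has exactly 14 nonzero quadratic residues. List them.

1,4,5,6,7,9,13,16,20,22,23,24,25,28

Square k = 1,…,14 (k and 29−k give the same square):
1²=1, 2²=4, 3²=9, 4²=16, 5²=25, 6²≡7, 7²≡20, 8²≡6, 9²≡23, 10²≡13, 11²≡5, 12²≡28, 13²≡24, 14²≡22 (mod 29).
So the quadratic residues mod 29 are {1, 4, 5, 6, 7, 9, 13, 16, 20, 22, 23, 24, 25, 28}.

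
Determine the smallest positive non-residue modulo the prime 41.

3

(2/41) = +1, so 2 is a residue.
(3/41) = −1, so 3 is the smallest positive non-residue mod 41.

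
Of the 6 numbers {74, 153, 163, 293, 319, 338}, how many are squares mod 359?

3

(74/359) = +1 → QR.
(153/359) = +1 → QR.
(163/359) = -1 → non-residue.
(293/359) = -1 → non-residue.
(319/359) = -1 → non-residue.
(338/359) = +1 → QR.
Total quadratic residues among the 6: 3.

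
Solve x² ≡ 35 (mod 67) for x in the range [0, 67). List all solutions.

13, 54

Since 67 ≡ 3 (mod 4), a square root of 35 is 35^((67+1)/4) = 35^17 mod 67.
Repeated squaring: 35^2≡19, 35^4≡26, 35^8≡6, 35^16≡36 (mod 67).
35^17 = 35^(16+1) ≡ 54 (mod 67).
Check: 54² = 2916 ≡ 35 (mod 67). The two roots are 13 and 54.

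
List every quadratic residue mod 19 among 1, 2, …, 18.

1,4,5,6,7,9,11,16,17

Square k = 1,…,9 (k and 19−k give the same square):
1²=1, 2²=4, 3²=9, 4²=16, 5²≡6, 6²≡17, 7²≡11, 8²≡7, 9²≡5 (mod 19).
So the quadratic residues mod 19 are {1, 4, 5, 6, 7, 9, 11, 16, 17}.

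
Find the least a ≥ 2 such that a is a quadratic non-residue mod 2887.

3

(2/2887) = +1, so 2 is a residue.
(3/2887) = −1, so 3 is the smallest positive non-residue mod 2887.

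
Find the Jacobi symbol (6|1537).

Pull out 2: since 1537 ≡ 1 (mod 8), (2/1537) = +1.
Reciprocity: 3 ≡ 3 and 1537 ≡ 1 (mod 4), so (3/1537) = +(1537/3).
Reduce top mod 3: now compute (1/3).
Reached (1/3) = 1. Collecting the sign flips along the way, the symbol is +1.

1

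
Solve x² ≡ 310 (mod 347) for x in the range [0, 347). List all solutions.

122, 225

Since 347 ≡ 3 (mod 4), a square root of 310 is 310^((347+1)/4) = 310^87 mod 347.
Repeated squaring: 310^2≡328, 310^4≡14, 310^8≡196, 310^16≡246, 310^32≡138, 310^64≡306 (mod 347).
310^87 = 310^(64+16+4+2+1) ≡ 225 (mod 347).
Check: 225² = 50625 ≡ 310 (mod 347). The two roots are 122 and 225.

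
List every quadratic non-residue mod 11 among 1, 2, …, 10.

2, 6, 7, 8, 10

Square k = 1,…,5 (k and 11−k give the same square):
1²=1, 2²=4, 3²=9, 4²≡5, 5²≡3 (mod 11).
The residues are {1, 3, 4, 5, 9}; the non-residues are the remaining 5 nonzero classes.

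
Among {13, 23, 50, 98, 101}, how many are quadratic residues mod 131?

2

(13/131) = +1 → QR.
(23/131) = -1 → non-residue.
(50/131) = -1 → non-residue.
(98/131) = -1 → non-residue.
(101/131) = +1 → QR.
Total quadratic residues among the 5: 2.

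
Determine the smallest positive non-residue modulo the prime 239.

(2/239) = +1, so 2 is a residue.
(3/239) = +1, so 3 is a residue.
(4/239) = +1, so 4 is a residue.
(5/239) = +1, so 5 is a residue.
(6/239) = +1, so 6 is a residue.
(7/239) = −1, so 7 is the smallest positive non-residue mod 239.

7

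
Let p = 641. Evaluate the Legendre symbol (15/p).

Reciprocity: 15 ≡ 3 and 641 ≡ 1 (mod 4), so (15/641) = +(641/15).
Reduce top mod 15: now compute (11/15).
Reciprocity: 11 ≡ 3 and 15 ≡ 3 (mod 4), so (11/15) = −(15/11).
Reduce top mod 11: now compute (4/11).
Pull out 2^2: since 11 ≡ 3 (mod 8), (2/11) = -1, so (2/11)^2 = +1.
Reached (1/11) = 1. Collecting the sign flips along the way, the symbol is -1.

-1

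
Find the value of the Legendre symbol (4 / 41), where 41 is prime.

Euler's criterion: (4/41) ≡ 4^20 (mod 41).
4^2 ≡ 16 (mod 41)
4^4 ≡ 10 (mod 41)
4^8 ≡ 18 (mod 41)
4^16 ≡ 37 (mod 41)
4^20 = 4^(16+4) ≡ 1 (mod 41).
Result is 1, so (4/41) = 1.

1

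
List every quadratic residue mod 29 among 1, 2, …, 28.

Square k = 1,…,14 (k and 29−k give the same square):
1²=1, 2²=4, 3²=9, 4²=16, 5²=25, 6²≡7, 7²≡20, 8²≡6, 9²≡23, 10²≡13, 11²≡5, 12²≡28, 13²≡24, 14²≡22 (mod 29).
So the quadratic residues mod 29 are {1, 4, 5, 6, 7, 9, 13, 16, 20, 22, 23, 24, 25, 28}.

1 4 5 6 7 9 13 16 20 22 23 24 25 28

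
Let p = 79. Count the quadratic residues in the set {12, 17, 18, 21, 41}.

2

(12/79) = -1 → non-residue.
(17/79) = -1 → non-residue.
(18/79) = +1 → QR.
(21/79) = +1 → QR.
(41/79) = -1 → non-residue.
Total quadratic residues among the 5: 2.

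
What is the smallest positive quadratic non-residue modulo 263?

5

(2/263) = +1, so 2 is a residue.
(3/263) = +1, so 3 is a residue.
(4/263) = +1, so 4 is a residue.
(5/263) = −1, so 5 is the smallest positive non-residue mod 263.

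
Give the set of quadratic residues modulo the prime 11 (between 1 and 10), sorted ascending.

Square k = 1,…,5 (k and 11−k give the same square):
1²=1, 2²=4, 3²=9, 4²≡5, 5²≡3 (mod 11).
So the quadratic residues mod 11 are {1, 3, 4, 5, 9}.

1,3,4,5,9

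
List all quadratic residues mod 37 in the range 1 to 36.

Square k = 1,…,18 (k and 37−k give the same square):
1²=1, 2²=4, 3²=9, 4²=16, 5²=25, 6²=36, 7²≡12, 8²≡27, 9²≡7, 10²≡26, 11²≡10, 12²≡33, 13²≡21, 14²≡11, 15²≡3, 16²≡34, 17²≡30, 18²≡28 (mod 37).
So the quadratic residues mod 37 are {1, 3, 4, 7, 9, 10, 11, 12, 16, 21, 25, 26, 27, 28, 30, 33, 34, 36}.

1,3,4,7,9,10,11,12,16,21,25,26,27,28,30,33,34,36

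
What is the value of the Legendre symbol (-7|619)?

Euler's criterion: (-7/619) ≡ 612^309 (mod 619).
612^2 ≡ 49 (mod 619)
612^4 ≡ 544 (mod 619)
612^8 ≡ 54 (mod 619)
612^16 ≡ 440 (mod 619)
612^32 ≡ 472 (mod 619)
612^64 ≡ 563 (mod 619)
612^128 ≡ 41 (mod 619)
612^256 ≡ 443 (mod 619)
612^309 = 612^(256+32+16+4+1) ≡ 618 (mod 619).
Result is 618 ≡ −1, so (-7/619) = −1.

-1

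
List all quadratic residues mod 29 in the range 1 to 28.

1,4,5,6,7,9,13,16,20,22,23,24,25,28

Square k = 1,…,14 (k and 29−k give the same square):
1²=1, 2²=4, 3²=9, 4²=16, 5²=25, 6²≡7, 7²≡20, 8²≡6, 9²≡23, 10²≡13, 11²≡5, 12²≡28, 13²≡24, 14²≡22 (mod 29).
So the quadratic residues mod 29 are {1, 4, 5, 6, 7, 9, 13, 16, 20, 22, 23, 24, 25, 28}.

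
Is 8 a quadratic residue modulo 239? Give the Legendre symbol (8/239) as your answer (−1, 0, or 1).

Euler's criterion: (8/239) ≡ 8^119 (mod 239).
8^2 ≡ 64 (mod 239)
8^4 ≡ 33 (mod 239)
8^8 ≡ 133 (mod 239)
8^16 ≡ 3 (mod 239)
8^32 ≡ 9 (mod 239)
8^64 ≡ 81 (mod 239)
8^119 = 8^(64+32+16+4+2+1) ≡ 1 (mod 239).
Result is 1, so (8/239) = 1.

1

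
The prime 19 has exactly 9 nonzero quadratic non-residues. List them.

Square k = 1,…,9 (k and 19−k give the same square):
1²=1, 2²=4, 3²=9, 4²=16, 5²≡6, 6²≡17, 7²≡11, 8²≡7, 9²≡5 (mod 19).
The residues are {1, 4, 5, 6, 7, 9, 11, 16, 17}; the non-residues are the remaining 9 nonzero classes.

2,3,8,10,12,13,14,15,18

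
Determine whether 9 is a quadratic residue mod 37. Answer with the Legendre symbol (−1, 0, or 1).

Reciprocity: 9 ≡ 1 and 37 ≡ 1 (mod 4), so (9/37) = +(37/9).
Reduce top mod 9: now compute (1/9).
Reached (1/9) = 1. Collecting the sign flips along the way, the symbol is +1.

1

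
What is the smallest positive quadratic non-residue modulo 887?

5

(2/887) = +1, so 2 is a residue.
(3/887) = +1, so 3 is a residue.
(4/887) = +1, so 4 is a residue.
(5/887) = −1, so 5 is the smallest positive non-residue mod 887.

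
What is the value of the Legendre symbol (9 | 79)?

1

Reciprocity: 9 ≡ 1 and 79 ≡ 3 (mod 4), so (9/79) = +(79/9).
Reduce top mod 9: now compute (7/9).
Reciprocity: 7 ≡ 3 and 9 ≡ 1 (mod 4), so (7/9) = +(9/7).
Reduce top mod 7: now compute (2/7).
Pull out 2: since 7 ≡ 7 (mod 8), (2/7) = +1.
Reached (1/7) = 1. Collecting the sign flips along the way, the symbol is +1.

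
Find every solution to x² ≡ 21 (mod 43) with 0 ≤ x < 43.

Since 43 ≡ 3 (mod 4), a square root of 21 is 21^((43+1)/4) = 21^11 mod 43.
Repeated squaring: 21^2≡11, 21^4≡35, 21^8≡21 (mod 43).
21^11 = 21^(8+2+1) ≡ 35 (mod 43).
Check: 35² = 1225 ≡ 21 (mod 43). The two roots are 8 and 35.

8, 35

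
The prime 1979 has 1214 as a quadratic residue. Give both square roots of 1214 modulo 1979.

Since 1979 ≡ 3 (mod 4), a square root of 1214 is 1214^((1979+1)/4) = 1214^495 mod 1979.
Repeated squaring: 1214^2≡1420, 1214^4≡1778, 1214^8≡821, 1214^16≡1181, 1214^32≡1545, 1214^64≡351, 1214^128≡503, 1214^256≡1676 (mod 1979).
1214^495 = 1214^(256+128+64+32+8+4+2+1) ≡ 619 (mod 1979).
Check: 619² = 383161 ≡ 1214 (mod 1979). The two roots are 619 and 1360.

619, 1360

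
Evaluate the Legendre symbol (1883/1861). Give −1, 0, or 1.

1

First reduce: 1883 ≡ 22 (mod 1861).
Pull out 2: since 1861 ≡ 5 (mod 8), (2/1861) = -1.
Reciprocity: 11 ≡ 3 and 1861 ≡ 1 (mod 4), so (11/1861) = +(1861/11).
Reduce top mod 11: now compute (2/11).
Pull out 2: since 11 ≡ 3 (mod 8), (2/11) = -1.
Reached (1/11) = 1. Collecting the sign flips along the way, the symbol is +1.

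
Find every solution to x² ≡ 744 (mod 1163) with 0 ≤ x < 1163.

Since 1163 ≡ 3 (mod 4), a square root of 744 is 744^((1163+1)/4) = 744^291 mod 1163.
Repeated squaring: 744^2≡1111, 744^4≡378, 744^8≡998, 744^16≡476, 744^32≡954, 744^64≡650, 744^128≡331, 744^256≡239 (mod 1163).
744^291 = 744^(256+32+2+1) ≡ 686 (mod 1163).
Check: 686² = 470596 ≡ 744 (mod 1163). The two roots are 477 and 686.

477, 686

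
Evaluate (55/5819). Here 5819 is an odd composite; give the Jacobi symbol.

Reciprocity: 55 ≡ 3 and 5819 ≡ 3 (mod 4), so (55/5819) = −(5819/55).
Reduce top mod 55: now compute (44/55).
Pull out 2^2: since 55 ≡ 7 (mod 8), (2/55) = +1, so (2/55)^2 = +1.
Reciprocity: 11 ≡ 3 and 55 ≡ 3 (mod 4), so (11/55) = −(55/11).
Reduce top mod 11: now compute (0/11).
Top reduces to 0: gcd > 1, so the symbol is 0.

0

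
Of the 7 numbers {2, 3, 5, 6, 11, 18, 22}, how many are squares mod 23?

4

(2/23) = +1 → QR.
(3/23) = +1 → QR.
(5/23) = -1 → non-residue.
(6/23) = +1 → QR.
(11/23) = -1 → non-residue.
(18/23) = +1 → QR.
(22/23) = -1 → non-residue.
Total quadratic residues among the 7: 4.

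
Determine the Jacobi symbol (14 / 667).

1

Pull out 2: since 667 ≡ 3 (mod 8), (2/667) = -1.
Reciprocity: 7 ≡ 3 and 667 ≡ 3 (mod 4), so (7/667) = −(667/7).
Reduce top mod 7: now compute (2/7).
Pull out 2: since 7 ≡ 7 (mod 8), (2/7) = +1.
Reached (1/7) = 1. Collecting the sign flips along the way, the symbol is +1.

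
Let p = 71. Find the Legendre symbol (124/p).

Euler's criterion: (124/71) ≡ 53^35 (mod 71).
53^2 ≡ 40 (mod 71)
53^4 ≡ 38 (mod 71)
53^8 ≡ 24 (mod 71)
53^16 ≡ 8 (mod 71)
53^32 ≡ 64 (mod 71)
53^35 = 53^(32+2+1) ≡ 70 (mod 71).
Result is 70 ≡ −1, so (124/71) = −1.

-1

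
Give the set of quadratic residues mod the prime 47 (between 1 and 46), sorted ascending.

1 2 3 4 6 7 8 9 12 14 16 17 18 21 24 25 27 28 32 34 36 37 42

Square k = 1,…,23 (k and 47−k give the same square):
1²=1, 2²=4, 3²=9, 4²=16, 5²=25, 6²=36, 7²≡2, 8²≡17, 9²≡34, 10²≡6, 11²≡27, 12²≡3, 13²≡28, 14²≡8, 15²≡37, 16²≡21, 17²≡7, 18²≡42, 19²≡32, 20²≡24, 21²≡18, 22²≡14, 23²≡12 (mod 47).
So the quadratic residues mod 47 are {1, 2, 3, 4, 6, 7, 8, 9, 12, 14, 16, 17, 18, 21, 24, 25, 27, 28, 32, 34, 36, 37, 42}.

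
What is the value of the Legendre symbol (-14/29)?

-1

First reduce: -14 ≡ 15 (mod 29).
Reciprocity: 15 ≡ 3 and 29 ≡ 1 (mod 4), so (15/29) = +(29/15).
Reduce top mod 15: now compute (14/15).
Pull out 2: since 15 ≡ 7 (mod 8), (2/15) = +1.
Reciprocity: 7 ≡ 3 and 15 ≡ 3 (mod 4), so (7/15) = −(15/7).
Reduce top mod 7: now compute (1/7).
Reached (1/7) = 1. Collecting the sign flips along the way, the symbol is -1.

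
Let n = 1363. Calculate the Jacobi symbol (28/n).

1

Pull out 2^2: since 1363 ≡ 3 (mod 8), (2/1363) = -1, so (2/1363)^2 = +1.
Reciprocity: 7 ≡ 3 and 1363 ≡ 3 (mod 4), so (7/1363) = −(1363/7).
Reduce top mod 7: now compute (5/7).
Reciprocity: 5 ≡ 1 and 7 ≡ 3 (mod 4), so (5/7) = +(7/5).
Reduce top mod 5: now compute (2/5).
Pull out 2: since 5 ≡ 5 (mod 8), (2/5) = -1.
Reached (1/5) = 1. Collecting the sign flips along the way, the symbol is +1.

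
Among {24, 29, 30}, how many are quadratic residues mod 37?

(24/37) = -1 → non-residue.
(29/37) = -1 → non-residue.
(30/37) = +1 → QR.
Total quadratic residues among the 3: 1.

1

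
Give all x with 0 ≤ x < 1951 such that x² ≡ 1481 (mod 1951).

106, 1845

Since 1951 ≡ 3 (mod 4), a square root of 1481 is 1481^((1951+1)/4) = 1481^488 mod 1951.
Repeated squaring: 1481^2≡437, 1481^4≡1722, 1481^8≡1715, 1481^16≡1068, 1481^32≡1240, 1481^64≡212, 1481^128≡71, 1481^256≡1139 (mod 1951).
1481^488 = 1481^(256+128+64+32+8) ≡ 106 (mod 1951).
Check: 106² = 11236 ≡ 1481 (mod 1951). The two roots are 106 and 1845.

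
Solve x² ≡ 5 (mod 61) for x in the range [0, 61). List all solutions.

61 ≡ 1 (mod 4), so we find a root by search.
Trying successive values, 26² = 676 ≡ 5 (mod 61). The other root is 61 − 26 = 35.

26, 35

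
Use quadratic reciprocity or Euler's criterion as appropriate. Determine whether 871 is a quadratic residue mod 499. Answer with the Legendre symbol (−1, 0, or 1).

First reduce: 871 ≡ 372 (mod 499).
Pull out 2^2: since 499 ≡ 3 (mod 8), (2/499) = -1, so (2/499)^2 = +1.
Reciprocity: 93 ≡ 1 and 499 ≡ 3 (mod 4), so (93/499) = +(499/93).
Reduce top mod 93: now compute (34/93).
Pull out 2: since 93 ≡ 5 (mod 8), (2/93) = -1.
Reciprocity: 17 ≡ 1 and 93 ≡ 1 (mod 4), so (17/93) = +(93/17).
Reduce top mod 17: now compute (8/17).
Pull out 2^3: since 17 ≡ 1 (mod 8), (2/17) = +1, so (2/17)^3 = +1.
Reached (1/17) = 1. Collecting the sign flips along the way, the symbol is -1.

-1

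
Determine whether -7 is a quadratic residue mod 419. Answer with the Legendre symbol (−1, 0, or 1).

-1

First reduce: -7 ≡ 412 (mod 419).
Pull out 2^2: since 419 ≡ 3 (mod 8), (2/419) = -1, so (2/419)^2 = +1.
Reciprocity: 103 ≡ 3 and 419 ≡ 3 (mod 4), so (103/419) = −(419/103).
Reduce top mod 103: now compute (7/103).
Reciprocity: 7 ≡ 3 and 103 ≡ 3 (mod 4), so (7/103) = −(103/7).
Reduce top mod 7: now compute (5/7).
Reciprocity: 5 ≡ 1 and 7 ≡ 3 (mod 4), so (5/7) = +(7/5).
Reduce top mod 5: now compute (2/5).
Pull out 2: since 5 ≡ 5 (mod 8), (2/5) = -1.
Reached (1/5) = 1. Collecting the sign flips along the way, the symbol is -1.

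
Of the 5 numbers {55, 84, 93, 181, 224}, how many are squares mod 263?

2

(55/263) = -1 → non-residue.
(84/263) = -1 → non-residue.
(93/263) = +1 → QR.
(181/263) = +1 → QR.
(224/263) = -1 → non-residue.
Total quadratic residues among the 5: 2.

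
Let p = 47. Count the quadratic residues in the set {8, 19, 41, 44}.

(8/47) = +1 → QR.
(19/47) = -1 → non-residue.
(41/47) = -1 → non-residue.
(44/47) = -1 → non-residue.
Total quadratic residues among the 4: 1.

1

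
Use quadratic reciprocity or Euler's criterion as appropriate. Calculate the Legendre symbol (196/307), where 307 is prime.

Euler's criterion: (196/307) ≡ 196^153 (mod 307).
196^2 ≡ 41 (mod 307)
196^4 ≡ 146 (mod 307)
196^8 ≡ 133 (mod 307)
196^16 ≡ 190 (mod 307)
196^32 ≡ 181 (mod 307)
196^64 ≡ 219 (mod 307)
196^128 ≡ 69 (mod 307)
196^153 = 196^(128+16+8+1) ≡ 1 (mod 307).
Result is 1, so (196/307) = 1.

1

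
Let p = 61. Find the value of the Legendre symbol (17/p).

Reciprocity: 17 ≡ 1 and 61 ≡ 1 (mod 4), so (17/61) = +(61/17).
Reduce top mod 17: now compute (10/17).
Pull out 2: since 17 ≡ 1 (mod 8), (2/17) = +1.
Reciprocity: 5 ≡ 1 and 17 ≡ 1 (mod 4), so (5/17) = +(17/5).
Reduce top mod 5: now compute (2/5).
Pull out 2: since 5 ≡ 5 (mod 8), (2/5) = -1.
Reached (1/5) = 1. Collecting the sign flips along the way, the symbol is -1.

-1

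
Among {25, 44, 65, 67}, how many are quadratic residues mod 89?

(25/89) = +1 → QR.
(44/89) = +1 → QR.
(65/89) = -1 → non-residue.
(67/89) = +1 → QR.
Total quadratic residues among the 4: 3.

3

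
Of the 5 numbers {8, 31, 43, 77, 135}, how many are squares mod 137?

3

(8/137) = +1 → QR.
(31/137) = -1 → non-residue.
(43/137) = -1 → non-residue.
(77/137) = +1 → QR.
(135/137) = +1 → QR.
Total quadratic residues among the 5: 3.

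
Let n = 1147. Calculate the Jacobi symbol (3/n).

Reciprocity: 3 ≡ 3 and 1147 ≡ 3 (mod 4), so (3/1147) = −(1147/3).
Reduce top mod 3: now compute (1/3).
Reached (1/3) = 1. Collecting the sign flips along the way, the symbol is -1.

-1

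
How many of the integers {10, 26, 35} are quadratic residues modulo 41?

(10/41) = +1 → QR.
(26/41) = -1 → non-residue.
(35/41) = -1 → non-residue.
Total quadratic residues among the 3: 1.

1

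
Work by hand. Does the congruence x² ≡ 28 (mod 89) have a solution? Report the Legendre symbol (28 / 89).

-1

Euler's criterion: (28/89) ≡ 28^44 (mod 89).
28^2 ≡ 72 (mod 89)
28^4 ≡ 22 (mod 89)
28^8 ≡ 39 (mod 89)
28^16 ≡ 8 (mod 89)
28^32 ≡ 64 (mod 89)
28^44 = 28^(32+8+4) ≡ 88 (mod 89).
Result is 88 ≡ −1, so (28/89) = −1.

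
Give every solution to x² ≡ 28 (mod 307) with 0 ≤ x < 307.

86, 221

Since 307 ≡ 3 (mod 4), a square root of 28 is 28^((307+1)/4) = 28^77 mod 307.
Repeated squaring: 28^2≡170, 28^4≡42, 28^8≡229, 28^16≡251, 28^32≡66, 28^64≡58 (mod 307).
28^77 = 28^(64+8+4+1) ≡ 86 (mod 307).
Check: 86² = 7396 ≡ 28 (mod 307). The two roots are 86 and 221.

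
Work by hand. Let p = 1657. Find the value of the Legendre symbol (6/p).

1

Pull out 2: since 1657 ≡ 1 (mod 8), (2/1657) = +1.
Reciprocity: 3 ≡ 3 and 1657 ≡ 1 (mod 4), so (3/1657) = +(1657/3).
Reduce top mod 3: now compute (1/3).
Reached (1/3) = 1. Collecting the sign flips along the way, the symbol is +1.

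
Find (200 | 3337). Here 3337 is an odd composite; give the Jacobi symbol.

1

Pull out 2^3: since 3337 ≡ 1 (mod 8), (2/3337) = +1, so (2/3337)^3 = +1.
Reciprocity: 25 ≡ 1 and 3337 ≡ 1 (mod 4), so (25/3337) = +(3337/25).
Reduce top mod 25: now compute (12/25).
Pull out 2^2: since 25 ≡ 1 (mod 8), (2/25) = +1, so (2/25)^2 = +1.
Reciprocity: 3 ≡ 3 and 25 ≡ 1 (mod 4), so (3/25) = +(25/3).
Reduce top mod 3: now compute (1/3).
Reached (1/3) = 1. Collecting the sign flips along the way, the symbol is +1.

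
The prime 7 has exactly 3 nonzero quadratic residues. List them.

1,2,4

Square k = 1,…,3 (k and 7−k give the same square):
1²=1, 2²=4, 3²≡2 (mod 7).
So the quadratic residues mod 7 are {1, 2, 4}.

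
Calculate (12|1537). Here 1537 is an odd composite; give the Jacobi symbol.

1

Pull out 2^2: since 1537 ≡ 1 (mod 8), (2/1537) = +1, so (2/1537)^2 = +1.
Reciprocity: 3 ≡ 3 and 1537 ≡ 1 (mod 4), so (3/1537) = +(1537/3).
Reduce top mod 3: now compute (1/3).
Reached (1/3) = 1. Collecting the sign flips along the way, the symbol is +1.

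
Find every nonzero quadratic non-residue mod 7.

3, 5, 6

Square k = 1,…,3 (k and 7−k give the same square):
1²=1, 2²=4, 3²≡2 (mod 7).
The residues are {1, 2, 4}; the non-residues are the remaining 3 nonzero classes.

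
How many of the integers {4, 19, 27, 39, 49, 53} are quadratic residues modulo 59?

5

(4/59) = +1 → QR.
(19/59) = +1 → QR.
(27/59) = +1 → QR.
(39/59) = -1 → non-residue.
(49/59) = +1 → QR.
(53/59) = +1 → QR.
Total quadratic residues among the 6: 5.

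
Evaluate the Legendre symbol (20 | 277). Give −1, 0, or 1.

Pull out 2^2: since 277 ≡ 5 (mod 8), (2/277) = -1, so (2/277)^2 = +1.
Reciprocity: 5 ≡ 1 and 277 ≡ 1 (mod 4), so (5/277) = +(277/5).
Reduce top mod 5: now compute (2/5).
Pull out 2: since 5 ≡ 5 (mod 8), (2/5) = -1.
Reached (1/5) = 1. Collecting the sign flips along the way, the symbol is -1.

-1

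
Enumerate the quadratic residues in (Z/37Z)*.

1, 3, 4, 7, 9, 10, 11, 12, 16, 21, 25, 26, 27, 28, 30, 33, 34, 36

Square k = 1,…,18 (k and 37−k give the same square):
1²=1, 2²=4, 3²=9, 4²=16, 5²=25, 6²=36, 7²≡12, 8²≡27, 9²≡7, 10²≡26, 11²≡10, 12²≡33, 13²≡21, 14²≡11, 15²≡3, 16²≡34, 17²≡30, 18²≡28 (mod 37).
So the quadratic residues mod 37 are {1, 3, 4, 7, 9, 10, 11, 12, 16, 21, 25, 26, 27, 28, 30, 33, 34, 36}.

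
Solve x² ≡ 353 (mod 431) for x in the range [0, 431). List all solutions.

28, 403

Since 431 ≡ 3 (mod 4), a square root of 353 is 353^((431+1)/4) = 353^108 mod 431.
Repeated squaring: 353^2≡50, 353^4≡345, 353^8≡69, 353^16≡20, 353^32≡400, 353^64≡99 (mod 431).
353^108 = 353^(64+32+8+4) ≡ 403 (mod 431).
Check: 403² = 162409 ≡ 353 (mod 431). The two roots are 28 and 403.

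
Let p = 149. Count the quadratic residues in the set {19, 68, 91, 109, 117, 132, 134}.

3

(19/149) = +1 → QR.
(68/149) = +1 → QR.
(91/149) = -1 → non-residue.
(109/149) = -1 → non-residue.
(117/149) = -1 → non-residue.
(132/149) = +1 → QR.
(134/149) = -1 → non-residue.
Total quadratic residues among the 7: 3.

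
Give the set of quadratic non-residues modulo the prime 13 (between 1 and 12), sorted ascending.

Square k = 1,…,6 (k and 13−k give the same square):
1²=1, 2²=4, 3²=9, 4²≡3, 5²≡12, 6²≡10 (mod 13).
The residues are {1, 3, 4, 9, 10, 12}; the non-residues are the remaining 6 nonzero classes.

2, 5, 6, 7, 8, 11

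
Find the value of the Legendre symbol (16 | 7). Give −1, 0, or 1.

First reduce: 16 ≡ 2 (mod 7).
Pull out 2: since 7 ≡ 7 (mod 8), (2/7) = +1.
Reached (1/7) = 1. Collecting the sign flips along the way, the symbol is +1.

1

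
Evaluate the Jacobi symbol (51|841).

1

Reciprocity: 51 ≡ 3 and 841 ≡ 1 (mod 4), so (51/841) = +(841/51).
Reduce top mod 51: now compute (25/51).
Reciprocity: 25 ≡ 1 and 51 ≡ 3 (mod 4), so (25/51) = +(51/25).
Reduce top mod 25: now compute (1/25).
Reached (1/25) = 1. Collecting the sign flips along the way, the symbol is +1.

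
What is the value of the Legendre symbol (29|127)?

Euler's criterion: (29/127) ≡ 29^63 (mod 127).
29^2 ≡ 79 (mod 127)
29^4 ≡ 18 (mod 127)
29^8 ≡ 70 (mod 127)
29^16 ≡ 74 (mod 127)
29^32 ≡ 15 (mod 127)
29^63 = 29^(32+16+8+4+2+1) ≡ 126 (mod 127).
Result is 126 ≡ −1, so (29/127) = −1.

-1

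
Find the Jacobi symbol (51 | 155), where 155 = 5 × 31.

1

Reciprocity: 51 ≡ 3 and 155 ≡ 3 (mod 4), so (51/155) = −(155/51).
Reduce top mod 51: now compute (2/51).
Pull out 2: since 51 ≡ 3 (mod 8), (2/51) = -1.
Reached (1/51) = 1. Collecting the sign flips along the way, the symbol is +1.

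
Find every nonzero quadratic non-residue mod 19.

2 3 8 10 12 13 14 15 18

Square k = 1,…,9 (k and 19−k give the same square):
1²=1, 2²=4, 3²=9, 4²=16, 5²≡6, 6²≡17, 7²≡11, 8²≡7, 9²≡5 (mod 19).
The residues are {1, 4, 5, 6, 7, 9, 11, 16, 17}; the non-residues are the remaining 9 nonzero classes.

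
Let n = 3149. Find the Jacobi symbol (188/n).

0

Pull out 2^2: since 3149 ≡ 5 (mod 8), (2/3149) = -1, so (2/3149)^2 = +1.
Reciprocity: 47 ≡ 3 and 3149 ≡ 1 (mod 4), so (47/3149) = +(3149/47).
Reduce top mod 47: now compute (0/47).
Top reduces to 0: gcd > 1, so the symbol is 0.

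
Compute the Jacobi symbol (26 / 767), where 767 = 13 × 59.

Pull out 2: since 767 ≡ 7 (mod 8), (2/767) = +1.
Reciprocity: 13 ≡ 1 and 767 ≡ 3 (mod 4), so (13/767) = +(767/13).
Reduce top mod 13: now compute (0/13).
Top reduces to 0: gcd > 1, so the symbol is 0.

0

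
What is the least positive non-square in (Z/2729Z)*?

3

(2/2729) = +1, so 2 is a residue.
(3/2729) = −1, so 3 is the smallest positive non-residue mod 2729.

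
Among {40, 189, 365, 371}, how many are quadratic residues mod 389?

1

(40/389) = -1 → non-residue.
(189/389) = -1 → non-residue.
(365/389) = +1 → QR.
(371/389) = -1 → non-residue.
Total quadratic residues among the 4: 1.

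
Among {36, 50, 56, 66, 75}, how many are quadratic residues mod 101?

2

(36/101) = +1 → QR.
(50/101) = -1 → non-residue.
(56/101) = +1 → QR.
(66/101) = -1 → non-residue.
(75/101) = -1 → non-residue.
Total quadratic residues among the 5: 2.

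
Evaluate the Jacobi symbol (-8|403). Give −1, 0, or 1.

First reduce: -8 ≡ 395 (mod 403).
Reciprocity: 395 ≡ 3 and 403 ≡ 3 (mod 4), so (395/403) = −(403/395).
Reduce top mod 395: now compute (8/395).
Pull out 2^3: since 395 ≡ 3 (mod 8), (2/395) = -1, so (2/395)^3 = -1.
Reached (1/395) = 1. Collecting the sign flips along the way, the symbol is +1.

1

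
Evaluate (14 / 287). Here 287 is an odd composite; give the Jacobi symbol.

Pull out 2: since 287 ≡ 7 (mod 8), (2/287) = +1.
Reciprocity: 7 ≡ 3 and 287 ≡ 3 (mod 4), so (7/287) = −(287/7).
Reduce top mod 7: now compute (0/7).
Top reduces to 0: gcd > 1, so the symbol is 0.

0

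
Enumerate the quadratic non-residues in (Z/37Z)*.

2, 5, 6, 8, 13, 14, 15, 17, 18, 19, 20, 22, 23, 24, 29, 31, 32, 35

Square k = 1,…,18 (k and 37−k give the same square):
1²=1, 2²=4, 3²=9, 4²=16, 5²=25, 6²=36, 7²≡12, 8²≡27, 9²≡7, 10²≡26, 11²≡10, 12²≡33, 13²≡21, 14²≡11, 15²≡3, 16²≡34, 17²≡30, 18²≡28 (mod 37).
The residues are {1, 3, 4, 7, 9, 10, 11, 12, 16, 21, 25, 26, 27, 28, 30, 33, 34, 36}; the non-residues are the remaining 18 nonzero classes.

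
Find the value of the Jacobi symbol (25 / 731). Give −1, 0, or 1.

1

Reciprocity: 25 ≡ 1 and 731 ≡ 3 (mod 4), so (25/731) = +(731/25).
Reduce top mod 25: now compute (6/25).
Pull out 2: since 25 ≡ 1 (mod 8), (2/25) = +1.
Reciprocity: 3 ≡ 3 and 25 ≡ 1 (mod 4), so (3/25) = +(25/3).
Reduce top mod 3: now compute (1/3).
Reached (1/3) = 1. Collecting the sign flips along the way, the symbol is +1.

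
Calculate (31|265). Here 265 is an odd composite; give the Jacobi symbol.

Reciprocity: 31 ≡ 3 and 265 ≡ 1 (mod 4), so (31/265) = +(265/31).
Reduce top mod 31: now compute (17/31).
Reciprocity: 17 ≡ 1 and 31 ≡ 3 (mod 4), so (17/31) = +(31/17).
Reduce top mod 17: now compute (14/17).
Pull out 2: since 17 ≡ 1 (mod 8), (2/17) = +1.
Reciprocity: 7 ≡ 3 and 17 ≡ 1 (mod 4), so (7/17) = +(17/7).
Reduce top mod 7: now compute (3/7).
Reciprocity: 3 ≡ 3 and 7 ≡ 3 (mod 4), so (3/7) = −(7/3).
Reduce top mod 3: now compute (1/3).
Reached (1/3) = 1. Collecting the sign flips along the way, the symbol is -1.

-1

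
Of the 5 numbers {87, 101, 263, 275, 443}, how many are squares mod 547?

(87/547) = -1 → non-residue.
(101/547) = -1 → non-residue.
(263/547) = +1 → QR.
(275/547) = +1 → QR.
(443/547) = +1 → QR.
Total quadratic residues among the 5: 3.

3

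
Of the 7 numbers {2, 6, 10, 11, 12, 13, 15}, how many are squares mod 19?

2

(2/19) = -1 → non-residue.
(6/19) = +1 → QR.
(10/19) = -1 → non-residue.
(11/19) = +1 → QR.
(12/19) = -1 → non-residue.
(13/19) = -1 → non-residue.
(15/19) = -1 → non-residue.
Total quadratic residues among the 7: 2.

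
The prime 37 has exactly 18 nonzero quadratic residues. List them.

Square k = 1,…,18 (k and 37−k give the same square):
1²=1, 2²=4, 3²=9, 4²=16, 5²=25, 6²=36, 7²≡12, 8²≡27, 9²≡7, 10²≡26, 11²≡10, 12²≡33, 13²≡21, 14²≡11, 15²≡3, 16²≡34, 17²≡30, 18²≡28 (mod 37).
So the quadratic residues mod 37 are {1, 3, 4, 7, 9, 10, 11, 12, 16, 21, 25, 26, 27, 28, 30, 33, 34, 36}.

1,3,4,7,9,10,11,12,16,21,25,26,27,28,30,33,34,36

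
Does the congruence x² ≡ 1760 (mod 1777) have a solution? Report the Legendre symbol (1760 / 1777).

1

Pull out 2^5: since 1777 ≡ 1 (mod 8), (2/1777) = +1, so (2/1777)^5 = +1.
Reciprocity: 55 ≡ 3 and 1777 ≡ 1 (mod 4), so (55/1777) = +(1777/55).
Reduce top mod 55: now compute (17/55).
Reciprocity: 17 ≡ 1 and 55 ≡ 3 (mod 4), so (17/55) = +(55/17).
Reduce top mod 17: now compute (4/17).
Pull out 2^2: since 17 ≡ 1 (mod 8), (2/17) = +1, so (2/17)^2 = +1.
Reached (1/17) = 1. Collecting the sign flips along the way, the symbol is +1.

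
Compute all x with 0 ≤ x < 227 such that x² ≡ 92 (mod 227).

41, 186

Since 227 ≡ 3 (mod 4), a square root of 92 is 92^((227+1)/4) = 92^57 mod 227.
Repeated squaring: 92^2≡65, 92^4≡139, 92^8≡26, 92^16≡222, 92^32≡25 (mod 227).
92^57 = 92^(32+16+8+1) ≡ 186 (mod 227).
Check: 186² = 34596 ≡ 92 (mod 227). The two roots are 41 and 186.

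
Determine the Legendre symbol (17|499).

Reciprocity: 17 ≡ 1 and 499 ≡ 3 (mod 4), so (17/499) = +(499/17).
Reduce top mod 17: now compute (6/17).
Pull out 2: since 17 ≡ 1 (mod 8), (2/17) = +1.
Reciprocity: 3 ≡ 3 and 17 ≡ 1 (mod 4), so (3/17) = +(17/3).
Reduce top mod 3: now compute (2/3).
Pull out 2: since 3 ≡ 3 (mod 8), (2/3) = -1.
Reached (1/3) = 1. Collecting the sign flips along the way, the symbol is -1.

-1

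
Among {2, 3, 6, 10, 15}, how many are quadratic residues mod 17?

2

(2/17) = +1 → QR.
(3/17) = -1 → non-residue.
(6/17) = -1 → non-residue.
(10/17) = -1 → non-residue.
(15/17) = +1 → QR.
Total quadratic residues among the 5: 2.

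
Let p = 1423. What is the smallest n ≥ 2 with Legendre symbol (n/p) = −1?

3

(2/1423) = +1, so 2 is a residue.
(3/1423) = −1, so 3 is the smallest positive non-residue mod 1423.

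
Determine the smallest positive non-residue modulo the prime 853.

2

(2/853) = −1, so 2 is the smallest positive non-residue mod 853.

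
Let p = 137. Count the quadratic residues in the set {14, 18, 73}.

3

(14/137) = +1 → QR.
(18/137) = +1 → QR.
(73/137) = +1 → QR.
Total quadratic residues among the 3: 3.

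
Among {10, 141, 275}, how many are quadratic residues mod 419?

1

(10/419) = -1 → non-residue.
(141/419) = +1 → QR.
(275/419) = -1 → non-residue.
Total quadratic residues among the 3: 1.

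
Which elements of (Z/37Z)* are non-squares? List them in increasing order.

2 5 6 8 13 14 15 17 18 19 20 22 23 24 29 31 32 35

Square k = 1,…,18 (k and 37−k give the same square):
1²=1, 2²=4, 3²=9, 4²=16, 5²=25, 6²=36, 7²≡12, 8²≡27, 9²≡7, 10²≡26, 11²≡10, 12²≡33, 13²≡21, 14²≡11, 15²≡3, 16²≡34, 17²≡30, 18²≡28 (mod 37).
The residues are {1, 3, 4, 7, 9, 10, 11, 12, 16, 21, 25, 26, 27, 28, 30, 33, 34, 36}; the non-residues are the remaining 18 nonzero classes.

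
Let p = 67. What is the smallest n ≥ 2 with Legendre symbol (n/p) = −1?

(2/67) = −1, so 2 is the smallest positive non-residue mod 67.

2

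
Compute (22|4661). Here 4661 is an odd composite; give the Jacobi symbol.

1

Pull out 2: since 4661 ≡ 5 (mod 8), (2/4661) = -1.
Reciprocity: 11 ≡ 3 and 4661 ≡ 1 (mod 4), so (11/4661) = +(4661/11).
Reduce top mod 11: now compute (8/11).
Pull out 2^3: since 11 ≡ 3 (mod 8), (2/11) = -1, so (2/11)^3 = -1.
Reached (1/11) = 1. Collecting the sign flips along the way, the symbol is +1.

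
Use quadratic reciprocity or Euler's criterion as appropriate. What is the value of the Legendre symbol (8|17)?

Euler's criterion: (8/17) ≡ 8^8 (mod 17).
8^2 ≡ 13 (mod 17)
8^4 ≡ 16 (mod 17)
8^8 ≡ 1 (mod 17)
8^8 = 8^(8) ≡ 1 (mod 17).
Result is 1, so (8/17) = 1.

1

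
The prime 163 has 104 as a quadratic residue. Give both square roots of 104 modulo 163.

Since 163 ≡ 3 (mod 4), a square root of 104 is 104^((163+1)/4) = 104^41 mod 163.
Repeated squaring: 104^2≡58, 104^4≡104, 104^8≡58, 104^16≡104, 104^32≡58 (mod 163).
104^41 = 104^(32+8+1) ≡ 58 (mod 163).
Check: 58² = 3364 ≡ 104 (mod 163). The two roots are 58 and 105.

58, 105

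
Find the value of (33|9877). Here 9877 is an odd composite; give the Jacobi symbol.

-1

Reciprocity: 33 ≡ 1 and 9877 ≡ 1 (mod 4), so (33/9877) = +(9877/33).
Reduce top mod 33: now compute (10/33).
Pull out 2: since 33 ≡ 1 (mod 8), (2/33) = +1.
Reciprocity: 5 ≡ 1 and 33 ≡ 1 (mod 4), so (5/33) = +(33/5).
Reduce top mod 5: now compute (3/5).
Reciprocity: 3 ≡ 3 and 5 ≡ 1 (mod 4), so (3/5) = +(5/3).
Reduce top mod 3: now compute (2/3).
Pull out 2: since 3 ≡ 3 (mod 8), (2/3) = -1.
Reached (1/3) = 1. Collecting the sign flips along the way, the symbol is -1.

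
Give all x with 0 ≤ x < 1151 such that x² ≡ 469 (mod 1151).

539, 612

Since 1151 ≡ 3 (mod 4), a square root of 469 is 469^((1151+1)/4) = 469^288 mod 1151.
Repeated squaring: 469^2≡120, 469^4≡588, 469^8≡444, 469^16≡315, 469^32≡239, 469^64≡722, 469^128≡1032, 469^256≡349 (mod 1151).
469^288 = 469^(256+32) ≡ 539 (mod 1151).
Check: 539² = 290521 ≡ 469 (mod 1151). The two roots are 539 and 612.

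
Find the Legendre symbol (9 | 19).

Euler's criterion: (9/19) ≡ 9^9 (mod 19).
9^2 ≡ 5 (mod 19)
9^4 ≡ 6 (mod 19)
9^8 ≡ 17 (mod 19)
9^9 = 9^(8+1) ≡ 1 (mod 19).
Result is 1, so (9/19) = 1.

1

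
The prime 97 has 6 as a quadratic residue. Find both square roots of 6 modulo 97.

43, 54

97 ≡ 1 (mod 4), so we find a root by search.
Trying successive values, 43² = 1849 ≡ 6 (mod 97). The other root is 97 − 43 = 54.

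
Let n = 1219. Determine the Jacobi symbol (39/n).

-1

Reciprocity: 39 ≡ 3 and 1219 ≡ 3 (mod 4), so (39/1219) = −(1219/39).
Reduce top mod 39: now compute (10/39).
Pull out 2: since 39 ≡ 7 (mod 8), (2/39) = +1.
Reciprocity: 5 ≡ 1 and 39 ≡ 3 (mod 4), so (5/39) = +(39/5).
Reduce top mod 5: now compute (4/5).
Pull out 2^2: since 5 ≡ 5 (mod 8), (2/5) = -1, so (2/5)^2 = +1.
Reached (1/5) = 1. Collecting the sign flips along the way, the symbol is -1.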